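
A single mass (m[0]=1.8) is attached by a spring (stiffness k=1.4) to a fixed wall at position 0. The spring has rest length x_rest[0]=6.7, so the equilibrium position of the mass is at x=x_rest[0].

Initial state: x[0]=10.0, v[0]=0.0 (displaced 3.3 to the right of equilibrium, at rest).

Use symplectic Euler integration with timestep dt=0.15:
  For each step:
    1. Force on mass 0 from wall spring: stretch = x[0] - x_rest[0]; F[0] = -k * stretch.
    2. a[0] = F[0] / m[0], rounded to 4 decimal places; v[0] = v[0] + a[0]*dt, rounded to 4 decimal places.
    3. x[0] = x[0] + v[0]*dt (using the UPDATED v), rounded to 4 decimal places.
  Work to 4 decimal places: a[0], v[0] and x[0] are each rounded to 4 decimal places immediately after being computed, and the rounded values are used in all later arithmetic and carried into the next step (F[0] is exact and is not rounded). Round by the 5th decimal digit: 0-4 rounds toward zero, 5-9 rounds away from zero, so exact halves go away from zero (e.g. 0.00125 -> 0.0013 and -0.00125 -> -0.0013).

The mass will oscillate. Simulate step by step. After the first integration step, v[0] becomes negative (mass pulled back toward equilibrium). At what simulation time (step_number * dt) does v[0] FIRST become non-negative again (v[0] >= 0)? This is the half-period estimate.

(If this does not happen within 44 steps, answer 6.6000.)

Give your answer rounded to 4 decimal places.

Answer: 3.6000

Derivation:
Step 0: x=[10.0000] v=[0.0000]
Step 1: x=[9.9423] v=[-0.3850]
Step 2: x=[9.8278] v=[-0.7633]
Step 3: x=[9.6586] v=[-1.1282]
Step 4: x=[9.4376] v=[-1.4734]
Step 5: x=[9.1687] v=[-1.7928]
Step 6: x=[8.8566] v=[-2.0808]
Step 7: x=[8.5067] v=[-2.3324]
Step 8: x=[8.1252] v=[-2.5432]
Step 9: x=[7.7188] v=[-2.7095]
Step 10: x=[7.2945] v=[-2.8284]
Step 11: x=[6.8598] v=[-2.8978]
Step 12: x=[6.4223] v=[-2.9164]
Step 13: x=[5.9897] v=[-2.8840]
Step 14: x=[5.5695] v=[-2.8011]
Step 15: x=[5.1691] v=[-2.6692]
Step 16: x=[4.7955] v=[-2.4906]
Step 17: x=[4.4552] v=[-2.2684]
Step 18: x=[4.1542] v=[-2.0065]
Step 19: x=[3.8978] v=[-1.7095]
Step 20: x=[3.6904] v=[-1.3826]
Step 21: x=[3.5357] v=[-1.0315]
Step 22: x=[3.4364] v=[-0.6623]
Step 23: x=[3.3942] v=[-0.2815]
Step 24: x=[3.4098] v=[0.1042]
First v>=0 after going negative at step 24, time=3.6000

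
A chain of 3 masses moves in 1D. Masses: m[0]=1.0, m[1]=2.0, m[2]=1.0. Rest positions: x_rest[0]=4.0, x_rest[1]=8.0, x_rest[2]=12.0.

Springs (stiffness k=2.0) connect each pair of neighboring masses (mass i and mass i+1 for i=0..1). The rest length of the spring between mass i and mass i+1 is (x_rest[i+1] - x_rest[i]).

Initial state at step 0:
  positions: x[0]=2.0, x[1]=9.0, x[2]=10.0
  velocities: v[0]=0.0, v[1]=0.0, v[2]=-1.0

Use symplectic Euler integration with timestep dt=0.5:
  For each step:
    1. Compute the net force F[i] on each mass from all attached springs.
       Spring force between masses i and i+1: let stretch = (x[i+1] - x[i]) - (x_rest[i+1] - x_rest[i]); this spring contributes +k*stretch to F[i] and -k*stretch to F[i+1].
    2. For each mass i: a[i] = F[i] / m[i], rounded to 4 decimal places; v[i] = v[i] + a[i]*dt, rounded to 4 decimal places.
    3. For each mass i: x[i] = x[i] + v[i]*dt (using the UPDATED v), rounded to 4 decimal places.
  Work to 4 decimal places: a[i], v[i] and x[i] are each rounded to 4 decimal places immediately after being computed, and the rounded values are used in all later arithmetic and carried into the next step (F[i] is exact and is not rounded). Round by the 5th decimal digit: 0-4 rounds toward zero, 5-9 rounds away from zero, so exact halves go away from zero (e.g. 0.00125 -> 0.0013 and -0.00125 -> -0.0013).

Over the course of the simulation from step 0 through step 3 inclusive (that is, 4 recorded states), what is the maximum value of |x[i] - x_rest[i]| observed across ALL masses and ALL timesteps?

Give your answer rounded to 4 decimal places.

Step 0: x=[2.0000 9.0000 10.0000] v=[0.0000 0.0000 -1.0000]
Step 1: x=[3.5000 7.5000 11.0000] v=[3.0000 -3.0000 2.0000]
Step 2: x=[5.0000 5.8750 12.2500] v=[3.0000 -3.2500 2.5000]
Step 3: x=[4.9375 5.6250 12.3125] v=[-0.1250 -0.5000 0.1250]
Max displacement = 2.3750

Answer: 2.3750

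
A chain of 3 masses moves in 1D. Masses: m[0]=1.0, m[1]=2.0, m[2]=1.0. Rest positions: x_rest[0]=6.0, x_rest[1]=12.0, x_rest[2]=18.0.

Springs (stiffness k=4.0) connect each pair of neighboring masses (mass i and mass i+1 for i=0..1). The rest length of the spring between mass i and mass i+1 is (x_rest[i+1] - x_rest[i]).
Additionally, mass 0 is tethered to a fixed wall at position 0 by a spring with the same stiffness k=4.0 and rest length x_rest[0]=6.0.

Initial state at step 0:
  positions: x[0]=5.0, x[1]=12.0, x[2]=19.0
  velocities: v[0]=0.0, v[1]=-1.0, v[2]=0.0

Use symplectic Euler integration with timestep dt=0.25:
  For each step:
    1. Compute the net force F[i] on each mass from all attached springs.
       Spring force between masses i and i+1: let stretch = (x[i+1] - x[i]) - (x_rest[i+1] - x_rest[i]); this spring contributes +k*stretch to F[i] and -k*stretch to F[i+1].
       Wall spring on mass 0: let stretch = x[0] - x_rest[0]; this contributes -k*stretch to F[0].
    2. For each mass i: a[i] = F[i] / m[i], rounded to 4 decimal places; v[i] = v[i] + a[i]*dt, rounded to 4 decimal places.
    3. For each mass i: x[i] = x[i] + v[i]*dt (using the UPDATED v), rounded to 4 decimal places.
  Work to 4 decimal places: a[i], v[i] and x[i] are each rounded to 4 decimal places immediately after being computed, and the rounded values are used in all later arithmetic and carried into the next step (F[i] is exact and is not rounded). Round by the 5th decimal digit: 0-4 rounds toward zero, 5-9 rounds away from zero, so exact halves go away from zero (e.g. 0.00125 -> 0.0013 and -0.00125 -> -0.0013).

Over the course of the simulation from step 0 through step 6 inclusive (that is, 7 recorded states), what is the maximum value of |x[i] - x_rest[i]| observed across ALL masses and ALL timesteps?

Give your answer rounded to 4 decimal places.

Step 0: x=[5.0000 12.0000 19.0000] v=[0.0000 -1.0000 0.0000]
Step 1: x=[5.5000 11.7500 18.7500] v=[2.0000 -1.0000 -1.0000]
Step 2: x=[6.1875 11.5938 18.2500] v=[2.7500 -0.6250 -2.0000]
Step 3: x=[6.6797 11.5938 17.5860] v=[1.9688 -0.0001 -2.6562]
Step 4: x=[6.7305 11.7286 16.9239] v=[0.2032 0.5390 -2.6484]
Step 5: x=[6.3482 11.8880 16.4630] v=[-1.5292 0.6376 -1.8437]
Step 6: x=[5.7638 11.9268 16.3583] v=[-2.3376 0.1552 -0.4187]
Max displacement = 1.6417

Answer: 1.6417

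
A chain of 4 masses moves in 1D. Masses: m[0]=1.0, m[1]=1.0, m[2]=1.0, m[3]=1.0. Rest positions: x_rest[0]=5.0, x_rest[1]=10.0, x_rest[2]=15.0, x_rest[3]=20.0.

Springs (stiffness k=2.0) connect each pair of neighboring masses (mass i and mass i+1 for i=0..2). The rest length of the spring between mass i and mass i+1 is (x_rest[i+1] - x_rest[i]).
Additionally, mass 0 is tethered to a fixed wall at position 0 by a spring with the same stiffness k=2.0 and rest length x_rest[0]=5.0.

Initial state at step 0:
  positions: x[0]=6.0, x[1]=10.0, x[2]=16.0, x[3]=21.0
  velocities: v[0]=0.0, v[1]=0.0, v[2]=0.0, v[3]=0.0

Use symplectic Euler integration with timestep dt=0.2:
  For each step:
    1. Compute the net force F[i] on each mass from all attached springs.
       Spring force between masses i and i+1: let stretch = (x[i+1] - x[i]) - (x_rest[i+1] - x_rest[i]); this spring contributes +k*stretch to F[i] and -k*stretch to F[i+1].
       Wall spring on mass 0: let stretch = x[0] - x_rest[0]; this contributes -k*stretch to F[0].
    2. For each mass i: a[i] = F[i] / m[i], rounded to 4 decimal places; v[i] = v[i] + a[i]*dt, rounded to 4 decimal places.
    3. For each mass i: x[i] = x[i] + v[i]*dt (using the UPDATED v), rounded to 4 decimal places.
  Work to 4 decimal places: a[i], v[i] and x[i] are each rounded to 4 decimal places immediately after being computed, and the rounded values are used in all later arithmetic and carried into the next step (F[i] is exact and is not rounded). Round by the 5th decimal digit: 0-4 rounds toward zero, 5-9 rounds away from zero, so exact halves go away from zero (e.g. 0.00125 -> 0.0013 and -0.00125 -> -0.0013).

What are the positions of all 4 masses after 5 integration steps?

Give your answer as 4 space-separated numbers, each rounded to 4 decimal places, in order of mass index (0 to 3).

Step 0: x=[6.0000 10.0000 16.0000 21.0000] v=[0.0000 0.0000 0.0000 0.0000]
Step 1: x=[5.8400 10.1600 15.9200 21.0000] v=[-0.8000 0.8000 -0.4000 0.0000]
Step 2: x=[5.5584 10.4352 15.7856 20.9936] v=[-1.4080 1.3760 -0.6720 -0.0320]
Step 3: x=[5.2223 10.7483 15.6398 20.9706] v=[-1.6806 1.5654 -0.7290 -0.1152]
Step 4: x=[4.9105 11.0106 15.5291 20.9211] v=[-1.5591 1.3116 -0.5533 -0.2475]
Step 5: x=[4.6938 11.1464 15.4883 20.8402] v=[-1.0833 0.6790 -0.2039 -0.4043]

Answer: 4.6938 11.1464 15.4883 20.8402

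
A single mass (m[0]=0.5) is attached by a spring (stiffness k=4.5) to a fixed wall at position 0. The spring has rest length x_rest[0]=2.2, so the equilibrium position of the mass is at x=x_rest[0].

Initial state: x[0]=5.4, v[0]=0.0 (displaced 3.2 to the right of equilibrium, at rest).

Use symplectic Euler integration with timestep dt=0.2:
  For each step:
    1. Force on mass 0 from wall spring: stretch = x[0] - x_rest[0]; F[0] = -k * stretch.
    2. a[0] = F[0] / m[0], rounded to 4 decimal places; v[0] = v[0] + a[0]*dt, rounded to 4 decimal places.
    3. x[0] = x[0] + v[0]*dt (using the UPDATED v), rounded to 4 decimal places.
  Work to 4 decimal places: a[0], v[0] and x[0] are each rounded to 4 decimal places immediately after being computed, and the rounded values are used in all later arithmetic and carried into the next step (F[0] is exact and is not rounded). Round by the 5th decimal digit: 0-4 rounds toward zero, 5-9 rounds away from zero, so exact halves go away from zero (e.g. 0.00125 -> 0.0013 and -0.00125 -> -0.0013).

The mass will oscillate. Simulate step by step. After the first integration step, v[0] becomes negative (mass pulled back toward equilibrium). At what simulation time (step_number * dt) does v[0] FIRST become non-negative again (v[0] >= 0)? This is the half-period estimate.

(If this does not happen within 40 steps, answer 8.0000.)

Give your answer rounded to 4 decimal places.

Step 0: x=[5.4000] v=[0.0000]
Step 1: x=[4.2480] v=[-5.7600]
Step 2: x=[2.3587] v=[-9.4464]
Step 3: x=[0.4123] v=[-9.7321]
Step 4: x=[-0.8905] v=[-6.5142]
Step 5: x=[-1.0808] v=[-0.9513]
Step 6: x=[-0.0900] v=[4.9541]
First v>=0 after going negative at step 6, time=1.2000

Answer: 1.2000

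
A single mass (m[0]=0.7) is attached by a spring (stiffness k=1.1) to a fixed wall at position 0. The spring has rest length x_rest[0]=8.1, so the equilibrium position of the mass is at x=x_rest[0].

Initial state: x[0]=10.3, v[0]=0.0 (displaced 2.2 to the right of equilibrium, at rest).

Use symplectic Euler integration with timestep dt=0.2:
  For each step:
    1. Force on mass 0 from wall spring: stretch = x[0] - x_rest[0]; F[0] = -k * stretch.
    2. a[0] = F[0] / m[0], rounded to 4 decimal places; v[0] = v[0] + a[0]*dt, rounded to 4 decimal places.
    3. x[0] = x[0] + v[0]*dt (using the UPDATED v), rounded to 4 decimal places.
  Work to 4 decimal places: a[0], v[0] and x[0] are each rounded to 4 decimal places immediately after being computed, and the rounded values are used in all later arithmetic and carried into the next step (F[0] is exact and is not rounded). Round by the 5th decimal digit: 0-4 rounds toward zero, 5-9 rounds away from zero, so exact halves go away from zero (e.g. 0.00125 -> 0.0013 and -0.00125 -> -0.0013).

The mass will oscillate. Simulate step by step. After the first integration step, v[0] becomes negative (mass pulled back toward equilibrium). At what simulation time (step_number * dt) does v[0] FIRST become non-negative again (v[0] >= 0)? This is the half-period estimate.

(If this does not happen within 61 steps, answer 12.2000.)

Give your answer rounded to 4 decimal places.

Step 0: x=[10.3000] v=[0.0000]
Step 1: x=[10.1617] v=[-0.6914]
Step 2: x=[9.8938] v=[-1.3394]
Step 3: x=[9.5132] v=[-1.9032]
Step 4: x=[9.0437] v=[-2.3473]
Step 5: x=[8.5149] v=[-2.6439]
Step 6: x=[7.9600] v=[-2.7743]
Step 7: x=[7.4139] v=[-2.7303]
Step 8: x=[6.9110] v=[-2.5147]
Step 9: x=[6.4828] v=[-2.1410]
Step 10: x=[6.1563] v=[-1.6327]
Step 11: x=[5.9519] v=[-1.0218]
Step 12: x=[5.8826] v=[-0.3467]
Step 13: x=[5.9526] v=[0.3502]
First v>=0 after going negative at step 13, time=2.6000

Answer: 2.6000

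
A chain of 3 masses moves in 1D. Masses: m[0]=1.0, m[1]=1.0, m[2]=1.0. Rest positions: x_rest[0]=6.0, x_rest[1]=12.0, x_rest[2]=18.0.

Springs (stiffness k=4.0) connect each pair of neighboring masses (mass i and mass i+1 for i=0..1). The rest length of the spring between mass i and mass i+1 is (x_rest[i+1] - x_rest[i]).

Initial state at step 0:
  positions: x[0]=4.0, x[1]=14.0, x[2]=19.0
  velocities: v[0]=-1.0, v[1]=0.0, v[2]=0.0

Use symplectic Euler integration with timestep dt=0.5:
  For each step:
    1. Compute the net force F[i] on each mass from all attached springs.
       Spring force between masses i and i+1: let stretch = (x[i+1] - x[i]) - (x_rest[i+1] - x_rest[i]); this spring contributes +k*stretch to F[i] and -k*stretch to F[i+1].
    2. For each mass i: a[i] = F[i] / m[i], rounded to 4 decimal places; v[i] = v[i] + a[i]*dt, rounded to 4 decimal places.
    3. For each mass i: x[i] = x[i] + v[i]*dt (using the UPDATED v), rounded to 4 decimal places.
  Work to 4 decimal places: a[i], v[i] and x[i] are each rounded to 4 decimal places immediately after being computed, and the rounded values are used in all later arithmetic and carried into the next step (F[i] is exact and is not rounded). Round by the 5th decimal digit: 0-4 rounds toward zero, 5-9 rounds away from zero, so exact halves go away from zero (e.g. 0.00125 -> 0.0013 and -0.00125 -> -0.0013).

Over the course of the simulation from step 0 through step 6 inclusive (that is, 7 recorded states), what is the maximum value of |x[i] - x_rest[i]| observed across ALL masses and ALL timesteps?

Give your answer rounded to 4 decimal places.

Step 0: x=[4.0000 14.0000 19.0000] v=[-1.0000 0.0000 0.0000]
Step 1: x=[7.5000 9.0000 20.0000] v=[7.0000 -10.0000 2.0000]
Step 2: x=[6.5000 13.5000 16.0000] v=[-2.0000 9.0000 -8.0000]
Step 3: x=[6.5000 13.5000 15.5000] v=[0.0000 0.0000 -1.0000]
Step 4: x=[7.5000 8.5000 19.0000] v=[2.0000 -10.0000 7.0000]
Step 5: x=[3.5000 13.0000 18.0000] v=[-8.0000 9.0000 -2.0000]
Step 6: x=[3.0000 13.0000 18.0000] v=[-1.0000 0.0000 0.0000]
Max displacement = 3.5000

Answer: 3.5000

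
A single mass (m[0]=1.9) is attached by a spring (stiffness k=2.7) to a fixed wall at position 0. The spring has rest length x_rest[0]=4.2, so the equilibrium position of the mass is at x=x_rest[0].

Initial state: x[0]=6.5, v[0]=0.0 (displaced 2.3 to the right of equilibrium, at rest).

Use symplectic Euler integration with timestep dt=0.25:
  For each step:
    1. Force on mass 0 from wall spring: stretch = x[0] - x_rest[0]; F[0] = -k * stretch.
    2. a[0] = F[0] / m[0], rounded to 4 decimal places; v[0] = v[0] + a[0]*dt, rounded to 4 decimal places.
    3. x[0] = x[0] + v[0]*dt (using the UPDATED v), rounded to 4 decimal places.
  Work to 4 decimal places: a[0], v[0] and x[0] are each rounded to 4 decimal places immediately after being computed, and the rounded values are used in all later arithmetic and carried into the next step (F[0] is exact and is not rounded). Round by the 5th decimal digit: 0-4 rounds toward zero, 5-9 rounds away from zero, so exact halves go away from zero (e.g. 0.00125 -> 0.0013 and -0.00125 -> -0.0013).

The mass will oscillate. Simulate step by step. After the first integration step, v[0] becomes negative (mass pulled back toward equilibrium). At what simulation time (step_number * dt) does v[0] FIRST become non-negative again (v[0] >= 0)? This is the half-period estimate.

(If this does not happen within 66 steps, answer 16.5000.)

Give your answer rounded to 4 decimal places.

Answer: 2.7500

Derivation:
Step 0: x=[6.5000] v=[0.0000]
Step 1: x=[6.2957] v=[-0.8171]
Step 2: x=[5.9053] v=[-1.5616]
Step 3: x=[5.3635] v=[-2.1674]
Step 4: x=[4.7183] v=[-2.5808]
Step 5: x=[4.0271] v=[-2.7649]
Step 6: x=[3.3512] v=[-2.7035]
Step 7: x=[2.7507] v=[-2.4020]
Step 8: x=[2.2789] v=[-1.8871]
Step 9: x=[1.9778] v=[-1.2046]
Step 10: x=[1.8740] v=[-0.4151]
Step 11: x=[1.9768] v=[0.4113]
First v>=0 after going negative at step 11, time=2.7500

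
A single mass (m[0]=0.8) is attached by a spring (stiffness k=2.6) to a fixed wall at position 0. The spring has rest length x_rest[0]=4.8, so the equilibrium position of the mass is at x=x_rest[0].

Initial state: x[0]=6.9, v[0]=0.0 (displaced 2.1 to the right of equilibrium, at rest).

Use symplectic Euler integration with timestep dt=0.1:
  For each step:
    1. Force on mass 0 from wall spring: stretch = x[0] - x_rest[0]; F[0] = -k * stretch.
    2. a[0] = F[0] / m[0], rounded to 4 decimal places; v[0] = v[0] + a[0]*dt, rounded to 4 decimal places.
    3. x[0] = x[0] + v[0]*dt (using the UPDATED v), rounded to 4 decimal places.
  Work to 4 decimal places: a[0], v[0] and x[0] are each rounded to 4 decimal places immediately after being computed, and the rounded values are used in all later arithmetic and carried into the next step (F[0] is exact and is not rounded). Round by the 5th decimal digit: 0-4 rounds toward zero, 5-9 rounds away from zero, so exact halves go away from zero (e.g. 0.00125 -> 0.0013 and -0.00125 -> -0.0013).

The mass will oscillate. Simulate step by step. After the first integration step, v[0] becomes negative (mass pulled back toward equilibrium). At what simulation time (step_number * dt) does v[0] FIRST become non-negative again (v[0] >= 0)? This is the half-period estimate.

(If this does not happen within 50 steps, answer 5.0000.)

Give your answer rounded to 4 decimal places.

Answer: 1.8000

Derivation:
Step 0: x=[6.9000] v=[0.0000]
Step 1: x=[6.8318] v=[-0.6825]
Step 2: x=[6.6975] v=[-1.3428]
Step 3: x=[6.5016] v=[-1.9595]
Step 4: x=[6.2504] v=[-2.5125]
Step 5: x=[5.9520] v=[-2.9839]
Step 6: x=[5.6162] v=[-3.3583]
Step 7: x=[5.2538] v=[-3.6236]
Step 8: x=[4.8767] v=[-3.7711]
Step 9: x=[4.4971] v=[-3.7960]
Step 10: x=[4.1273] v=[-3.6976]
Step 11: x=[3.7794] v=[-3.4790]
Step 12: x=[3.4647] v=[-3.1473]
Step 13: x=[3.1934] v=[-2.7133]
Step 14: x=[2.9743] v=[-2.1912]
Step 15: x=[2.8145] v=[-1.5979]
Step 16: x=[2.7192] v=[-0.9526]
Step 17: x=[2.6916] v=[-0.2763]
Step 18: x=[2.7325] v=[0.4089]
First v>=0 after going negative at step 18, time=1.8000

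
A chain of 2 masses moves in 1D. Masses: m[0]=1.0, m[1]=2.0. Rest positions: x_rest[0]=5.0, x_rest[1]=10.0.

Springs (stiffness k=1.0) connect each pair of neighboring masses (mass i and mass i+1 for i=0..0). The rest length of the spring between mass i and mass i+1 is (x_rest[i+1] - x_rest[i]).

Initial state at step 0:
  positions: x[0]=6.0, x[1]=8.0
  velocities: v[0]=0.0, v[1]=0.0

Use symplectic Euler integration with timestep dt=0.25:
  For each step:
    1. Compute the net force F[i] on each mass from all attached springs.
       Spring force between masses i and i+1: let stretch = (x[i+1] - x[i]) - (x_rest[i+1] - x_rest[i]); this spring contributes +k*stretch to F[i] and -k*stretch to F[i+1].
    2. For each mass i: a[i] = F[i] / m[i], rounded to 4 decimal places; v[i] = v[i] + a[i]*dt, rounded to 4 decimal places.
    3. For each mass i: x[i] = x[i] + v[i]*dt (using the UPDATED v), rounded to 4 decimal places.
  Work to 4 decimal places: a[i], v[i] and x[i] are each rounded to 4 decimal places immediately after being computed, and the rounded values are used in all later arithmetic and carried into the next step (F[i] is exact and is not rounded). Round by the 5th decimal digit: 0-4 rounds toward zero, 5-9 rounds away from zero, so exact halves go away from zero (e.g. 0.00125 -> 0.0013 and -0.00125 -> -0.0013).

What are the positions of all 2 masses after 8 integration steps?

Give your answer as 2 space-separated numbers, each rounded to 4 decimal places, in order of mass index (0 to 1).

Answer: 2.2526 9.8739

Derivation:
Step 0: x=[6.0000 8.0000] v=[0.0000 0.0000]
Step 1: x=[5.8125 8.0938] v=[-0.7500 0.3750]
Step 2: x=[5.4551 8.2725] v=[-1.4297 0.7149]
Step 3: x=[4.9613 8.5194] v=[-1.9754 0.9877]
Step 4: x=[4.3773 8.8114] v=[-2.3359 1.1680]
Step 5: x=[3.7580 9.1211] v=[-2.4774 1.2388]
Step 6: x=[3.1614 9.4195] v=[-2.3866 1.1934]
Step 7: x=[2.6434 9.6785] v=[-2.0721 1.0361]
Step 8: x=[2.2526 9.8739] v=[-1.5633 0.7817]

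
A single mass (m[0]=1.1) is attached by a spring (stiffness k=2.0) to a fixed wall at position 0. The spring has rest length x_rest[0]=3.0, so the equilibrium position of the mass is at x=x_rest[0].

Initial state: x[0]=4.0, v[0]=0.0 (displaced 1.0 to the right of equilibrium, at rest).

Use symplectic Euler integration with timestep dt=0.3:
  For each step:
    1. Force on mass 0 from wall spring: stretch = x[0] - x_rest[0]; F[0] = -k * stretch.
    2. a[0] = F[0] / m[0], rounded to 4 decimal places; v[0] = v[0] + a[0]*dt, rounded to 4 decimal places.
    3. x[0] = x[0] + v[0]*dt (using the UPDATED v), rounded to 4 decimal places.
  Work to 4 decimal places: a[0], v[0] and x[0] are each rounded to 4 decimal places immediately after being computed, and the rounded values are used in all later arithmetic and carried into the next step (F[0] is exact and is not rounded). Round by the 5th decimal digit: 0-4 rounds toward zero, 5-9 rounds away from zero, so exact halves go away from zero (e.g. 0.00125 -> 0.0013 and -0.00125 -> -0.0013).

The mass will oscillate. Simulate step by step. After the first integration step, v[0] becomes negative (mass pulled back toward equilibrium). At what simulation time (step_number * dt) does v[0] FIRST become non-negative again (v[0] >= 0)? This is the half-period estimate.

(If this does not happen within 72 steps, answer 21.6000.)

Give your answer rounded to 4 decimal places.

Answer: 2.4000

Derivation:
Step 0: x=[4.0000] v=[0.0000]
Step 1: x=[3.8364] v=[-0.5455]
Step 2: x=[3.5359] v=[-1.0017]
Step 3: x=[3.1477] v=[-1.2940]
Step 4: x=[2.7353] v=[-1.3746]
Step 5: x=[2.3662] v=[-1.2302]
Step 6: x=[2.1009] v=[-0.8845]
Step 7: x=[1.9827] v=[-0.3941]
Step 8: x=[2.0309] v=[0.1608]
First v>=0 after going negative at step 8, time=2.4000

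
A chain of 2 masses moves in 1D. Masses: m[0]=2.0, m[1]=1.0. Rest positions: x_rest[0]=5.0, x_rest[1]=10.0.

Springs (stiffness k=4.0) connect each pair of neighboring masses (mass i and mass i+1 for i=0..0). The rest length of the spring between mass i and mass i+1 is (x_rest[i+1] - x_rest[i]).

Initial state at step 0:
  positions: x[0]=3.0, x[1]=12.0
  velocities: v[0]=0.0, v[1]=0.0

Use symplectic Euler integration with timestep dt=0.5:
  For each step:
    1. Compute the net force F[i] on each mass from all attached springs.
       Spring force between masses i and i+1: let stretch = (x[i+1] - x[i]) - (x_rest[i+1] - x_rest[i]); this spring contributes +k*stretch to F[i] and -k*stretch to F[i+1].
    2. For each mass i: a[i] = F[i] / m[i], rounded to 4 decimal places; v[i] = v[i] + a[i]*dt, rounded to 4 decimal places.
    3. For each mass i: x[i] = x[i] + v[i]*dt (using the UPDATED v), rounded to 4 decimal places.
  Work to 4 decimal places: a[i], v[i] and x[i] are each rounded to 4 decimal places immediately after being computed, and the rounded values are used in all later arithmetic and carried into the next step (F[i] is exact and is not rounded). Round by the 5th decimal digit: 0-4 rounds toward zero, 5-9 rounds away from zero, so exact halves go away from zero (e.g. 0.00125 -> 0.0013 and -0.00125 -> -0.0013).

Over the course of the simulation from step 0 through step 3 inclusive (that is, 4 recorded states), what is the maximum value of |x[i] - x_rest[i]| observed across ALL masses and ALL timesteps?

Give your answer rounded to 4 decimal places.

Answer: 4.0000

Derivation:
Step 0: x=[3.0000 12.0000] v=[0.0000 0.0000]
Step 1: x=[5.0000 8.0000] v=[4.0000 -8.0000]
Step 2: x=[6.0000 6.0000] v=[2.0000 -4.0000]
Step 3: x=[4.5000 9.0000] v=[-3.0000 6.0000]
Max displacement = 4.0000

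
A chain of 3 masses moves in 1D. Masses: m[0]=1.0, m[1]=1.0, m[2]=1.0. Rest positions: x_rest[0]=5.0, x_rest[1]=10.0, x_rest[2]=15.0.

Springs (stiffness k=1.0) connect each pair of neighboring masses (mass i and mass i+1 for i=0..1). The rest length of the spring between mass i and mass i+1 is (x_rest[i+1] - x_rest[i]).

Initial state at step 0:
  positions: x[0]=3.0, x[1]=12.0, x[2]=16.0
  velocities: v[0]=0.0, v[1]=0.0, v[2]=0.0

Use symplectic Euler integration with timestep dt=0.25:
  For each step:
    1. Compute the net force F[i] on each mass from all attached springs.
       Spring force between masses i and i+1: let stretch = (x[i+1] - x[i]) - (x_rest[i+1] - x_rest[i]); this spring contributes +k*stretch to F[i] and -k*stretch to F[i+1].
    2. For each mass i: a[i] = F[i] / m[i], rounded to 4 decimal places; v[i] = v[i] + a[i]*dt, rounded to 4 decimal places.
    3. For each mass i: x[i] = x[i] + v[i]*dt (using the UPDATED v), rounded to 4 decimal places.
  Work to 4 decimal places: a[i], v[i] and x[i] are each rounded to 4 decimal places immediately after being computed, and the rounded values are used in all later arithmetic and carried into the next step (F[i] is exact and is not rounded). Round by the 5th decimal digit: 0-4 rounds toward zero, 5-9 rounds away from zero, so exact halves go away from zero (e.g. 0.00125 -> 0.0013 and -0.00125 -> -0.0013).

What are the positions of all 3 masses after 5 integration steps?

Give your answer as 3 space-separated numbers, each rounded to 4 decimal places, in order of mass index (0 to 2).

Step 0: x=[3.0000 12.0000 16.0000] v=[0.0000 0.0000 0.0000]
Step 1: x=[3.2500 11.6875 16.0625] v=[1.0000 -1.2500 0.2500]
Step 2: x=[3.7149 11.1211 16.1641] v=[1.8594 -2.2656 0.4063]
Step 3: x=[4.3302 10.4070 16.2630] v=[2.4610 -2.8564 0.3956]
Step 4: x=[5.0128 9.6791 16.3084] v=[2.7302 -2.9116 0.1816]
Step 5: x=[5.6745 9.0739 16.2520] v=[2.6468 -2.4209 -0.2257]

Answer: 5.6745 9.0739 16.2520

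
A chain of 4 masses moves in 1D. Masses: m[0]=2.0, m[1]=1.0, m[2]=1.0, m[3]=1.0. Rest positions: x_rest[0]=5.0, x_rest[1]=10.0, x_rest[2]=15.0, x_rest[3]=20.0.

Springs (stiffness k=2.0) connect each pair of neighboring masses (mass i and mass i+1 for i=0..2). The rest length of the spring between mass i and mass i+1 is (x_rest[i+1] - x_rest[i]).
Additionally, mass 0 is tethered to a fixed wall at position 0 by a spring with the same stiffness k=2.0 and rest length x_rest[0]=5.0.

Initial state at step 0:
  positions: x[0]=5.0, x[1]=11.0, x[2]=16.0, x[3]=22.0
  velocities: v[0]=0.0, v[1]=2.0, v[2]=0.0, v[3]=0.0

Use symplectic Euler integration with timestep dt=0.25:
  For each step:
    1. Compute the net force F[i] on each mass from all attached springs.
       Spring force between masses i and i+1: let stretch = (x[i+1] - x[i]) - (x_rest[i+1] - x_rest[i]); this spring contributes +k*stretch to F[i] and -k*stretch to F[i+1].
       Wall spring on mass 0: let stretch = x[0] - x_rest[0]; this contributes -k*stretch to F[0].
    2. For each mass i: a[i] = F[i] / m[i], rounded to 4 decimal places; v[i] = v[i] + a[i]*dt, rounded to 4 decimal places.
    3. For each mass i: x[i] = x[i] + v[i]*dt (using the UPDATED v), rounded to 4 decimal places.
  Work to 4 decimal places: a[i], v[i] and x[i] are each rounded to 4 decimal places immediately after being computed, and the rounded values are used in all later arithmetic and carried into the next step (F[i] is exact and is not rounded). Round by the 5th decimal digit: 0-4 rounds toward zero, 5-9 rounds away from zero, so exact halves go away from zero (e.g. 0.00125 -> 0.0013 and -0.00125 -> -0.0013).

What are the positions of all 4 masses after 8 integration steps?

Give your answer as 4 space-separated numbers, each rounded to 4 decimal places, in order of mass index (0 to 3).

Step 0: x=[5.0000 11.0000 16.0000 22.0000] v=[0.0000 2.0000 0.0000 0.0000]
Step 1: x=[5.0625 11.3750 16.1250 21.8750] v=[0.2500 1.5000 0.5000 -0.5000]
Step 2: x=[5.2031 11.5547 16.3750 21.6563] v=[0.5625 0.7188 1.0000 -0.8750]
Step 3: x=[5.4155 11.5430 16.6826 21.4024] v=[0.8496 -0.0469 1.2305 -1.0157]
Step 4: x=[5.6724 11.4078 16.9378 21.1835] v=[1.0276 -0.5409 1.0206 -0.8756]
Step 5: x=[5.9333 11.2469 17.0324 21.0589] v=[1.0434 -0.6436 0.3785 -0.4985]
Step 6: x=[6.1554 11.1450 16.9072 21.0560] v=[0.8885 -0.4077 -0.5010 -0.0118]
Step 7: x=[6.3047 11.1397 16.5803 21.1595] v=[0.5971 -0.0214 -1.3077 0.4138]
Step 8: x=[6.3621 11.2101 16.1457 21.3156] v=[0.2297 0.2814 -1.7384 0.6242]

Answer: 6.3621 11.2101 16.1457 21.3156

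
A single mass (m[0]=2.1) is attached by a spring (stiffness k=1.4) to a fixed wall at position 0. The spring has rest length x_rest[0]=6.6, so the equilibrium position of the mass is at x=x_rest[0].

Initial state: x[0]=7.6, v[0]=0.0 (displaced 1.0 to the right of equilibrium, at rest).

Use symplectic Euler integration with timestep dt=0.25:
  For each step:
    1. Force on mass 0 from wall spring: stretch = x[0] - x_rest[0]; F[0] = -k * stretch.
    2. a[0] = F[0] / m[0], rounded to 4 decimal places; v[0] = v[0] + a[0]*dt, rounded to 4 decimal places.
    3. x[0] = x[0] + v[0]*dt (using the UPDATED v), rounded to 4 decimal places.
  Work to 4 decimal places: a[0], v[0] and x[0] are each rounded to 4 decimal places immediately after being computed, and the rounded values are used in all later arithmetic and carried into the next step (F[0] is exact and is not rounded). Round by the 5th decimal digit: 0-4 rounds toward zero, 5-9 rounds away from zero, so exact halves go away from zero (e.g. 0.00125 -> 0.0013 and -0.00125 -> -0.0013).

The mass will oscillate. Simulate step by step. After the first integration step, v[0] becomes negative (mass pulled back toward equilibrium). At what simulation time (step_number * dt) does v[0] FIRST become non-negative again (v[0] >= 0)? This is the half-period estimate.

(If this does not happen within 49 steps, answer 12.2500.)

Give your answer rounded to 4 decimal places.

Answer: 4.0000

Derivation:
Step 0: x=[7.6000] v=[0.0000]
Step 1: x=[7.5583] v=[-0.1667]
Step 2: x=[7.4767] v=[-0.3264]
Step 3: x=[7.3586] v=[-0.4725]
Step 4: x=[7.2089] v=[-0.5989]
Step 5: x=[7.0338] v=[-0.7004]
Step 6: x=[6.8406] v=[-0.7727]
Step 7: x=[6.6374] v=[-0.8128]
Step 8: x=[6.4327] v=[-0.8190]
Step 9: x=[6.2349] v=[-0.7911]
Step 10: x=[6.0523] v=[-0.7303]
Step 11: x=[5.8926] v=[-0.6390]
Step 12: x=[5.7623] v=[-0.5211]
Step 13: x=[5.6669] v=[-0.3815]
Step 14: x=[5.6104] v=[-0.2260]
Step 15: x=[5.5951] v=[-0.0611]
Step 16: x=[5.6217] v=[0.1064]
First v>=0 after going negative at step 16, time=4.0000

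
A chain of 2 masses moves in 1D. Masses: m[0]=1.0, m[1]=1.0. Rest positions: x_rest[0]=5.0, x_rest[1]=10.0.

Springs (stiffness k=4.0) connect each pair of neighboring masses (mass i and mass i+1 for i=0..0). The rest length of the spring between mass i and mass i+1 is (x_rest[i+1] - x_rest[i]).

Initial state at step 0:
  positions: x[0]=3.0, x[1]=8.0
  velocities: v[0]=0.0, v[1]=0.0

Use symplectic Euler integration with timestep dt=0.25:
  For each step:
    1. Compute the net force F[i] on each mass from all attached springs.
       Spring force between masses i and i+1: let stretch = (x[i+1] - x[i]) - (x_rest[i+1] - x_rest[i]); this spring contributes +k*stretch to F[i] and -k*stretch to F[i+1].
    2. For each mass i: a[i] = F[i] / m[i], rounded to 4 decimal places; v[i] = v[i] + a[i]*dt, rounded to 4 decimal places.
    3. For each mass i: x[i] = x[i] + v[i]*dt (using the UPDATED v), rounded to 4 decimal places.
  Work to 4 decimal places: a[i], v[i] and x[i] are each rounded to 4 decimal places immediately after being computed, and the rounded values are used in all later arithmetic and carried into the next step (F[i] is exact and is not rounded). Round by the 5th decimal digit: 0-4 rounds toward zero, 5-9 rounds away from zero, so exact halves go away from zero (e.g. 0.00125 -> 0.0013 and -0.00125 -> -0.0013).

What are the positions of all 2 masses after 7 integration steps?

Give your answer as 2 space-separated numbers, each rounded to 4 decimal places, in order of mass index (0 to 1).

Answer: 3.0000 8.0000

Derivation:
Step 0: x=[3.0000 8.0000] v=[0.0000 0.0000]
Step 1: x=[3.0000 8.0000] v=[0.0000 0.0000]
Step 2: x=[3.0000 8.0000] v=[0.0000 0.0000]
Step 3: x=[3.0000 8.0000] v=[0.0000 0.0000]
Step 4: x=[3.0000 8.0000] v=[0.0000 0.0000]
Step 5: x=[3.0000 8.0000] v=[0.0000 0.0000]
Step 6: x=[3.0000 8.0000] v=[0.0000 0.0000]
Step 7: x=[3.0000 8.0000] v=[0.0000 0.0000]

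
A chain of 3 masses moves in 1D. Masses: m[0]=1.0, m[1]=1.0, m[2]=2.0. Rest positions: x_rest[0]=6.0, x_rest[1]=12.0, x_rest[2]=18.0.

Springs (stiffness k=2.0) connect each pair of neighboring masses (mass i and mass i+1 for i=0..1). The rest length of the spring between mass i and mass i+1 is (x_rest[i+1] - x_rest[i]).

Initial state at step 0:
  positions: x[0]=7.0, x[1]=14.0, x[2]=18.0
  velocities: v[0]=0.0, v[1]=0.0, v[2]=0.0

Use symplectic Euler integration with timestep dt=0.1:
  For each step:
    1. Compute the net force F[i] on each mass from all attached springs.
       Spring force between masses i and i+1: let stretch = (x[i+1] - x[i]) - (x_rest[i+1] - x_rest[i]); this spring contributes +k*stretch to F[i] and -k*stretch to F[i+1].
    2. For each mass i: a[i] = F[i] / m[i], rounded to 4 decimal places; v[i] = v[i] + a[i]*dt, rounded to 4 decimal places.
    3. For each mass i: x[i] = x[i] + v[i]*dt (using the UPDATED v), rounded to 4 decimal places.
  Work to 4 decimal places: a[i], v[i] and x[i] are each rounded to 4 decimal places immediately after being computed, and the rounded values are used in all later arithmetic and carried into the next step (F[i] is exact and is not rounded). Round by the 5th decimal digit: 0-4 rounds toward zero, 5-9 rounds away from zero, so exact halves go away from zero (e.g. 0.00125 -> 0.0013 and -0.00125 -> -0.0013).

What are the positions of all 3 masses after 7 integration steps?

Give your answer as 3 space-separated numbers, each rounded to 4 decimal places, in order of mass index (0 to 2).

Answer: 7.3778 12.6879 18.4672

Derivation:
Step 0: x=[7.0000 14.0000 18.0000] v=[0.0000 0.0000 0.0000]
Step 1: x=[7.0200 13.9400 18.0200] v=[0.2000 -0.6000 0.2000]
Step 2: x=[7.0584 13.8232 18.0592] v=[0.3840 -1.1680 0.3920]
Step 3: x=[7.1121 13.6558 18.1160] v=[0.5370 -1.6738 0.5684]
Step 4: x=[7.1767 13.4468 18.1882] v=[0.6457 -2.0905 0.7224]
Step 5: x=[7.2467 13.2072 18.2730] v=[0.6997 -2.3962 0.8483]
Step 6: x=[7.3159 12.9497 18.3672] v=[0.6918 -2.5751 0.9417]
Step 7: x=[7.3778 12.6879 18.4672] v=[0.6186 -2.6184 1.0000]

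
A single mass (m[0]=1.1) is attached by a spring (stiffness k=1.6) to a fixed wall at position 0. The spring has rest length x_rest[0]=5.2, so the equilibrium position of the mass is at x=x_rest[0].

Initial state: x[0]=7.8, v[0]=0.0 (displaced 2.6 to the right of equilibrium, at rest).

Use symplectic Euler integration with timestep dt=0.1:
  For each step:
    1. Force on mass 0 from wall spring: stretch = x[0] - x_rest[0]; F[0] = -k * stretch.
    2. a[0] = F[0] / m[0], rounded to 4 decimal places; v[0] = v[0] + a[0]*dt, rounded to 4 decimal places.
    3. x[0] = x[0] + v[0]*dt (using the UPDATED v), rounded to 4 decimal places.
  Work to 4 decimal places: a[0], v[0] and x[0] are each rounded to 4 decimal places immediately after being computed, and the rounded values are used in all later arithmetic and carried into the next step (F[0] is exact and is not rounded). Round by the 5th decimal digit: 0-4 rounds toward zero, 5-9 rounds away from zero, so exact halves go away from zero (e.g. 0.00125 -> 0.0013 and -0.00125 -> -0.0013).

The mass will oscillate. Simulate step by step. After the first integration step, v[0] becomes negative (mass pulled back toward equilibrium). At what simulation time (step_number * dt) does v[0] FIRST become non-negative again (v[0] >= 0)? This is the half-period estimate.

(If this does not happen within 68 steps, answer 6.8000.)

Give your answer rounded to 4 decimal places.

Step 0: x=[7.8000] v=[0.0000]
Step 1: x=[7.7622] v=[-0.3782]
Step 2: x=[7.6871] v=[-0.7509]
Step 3: x=[7.5758] v=[-1.1127]
Step 4: x=[7.4300] v=[-1.4583]
Step 5: x=[7.2517] v=[-1.7827]
Step 6: x=[7.0436] v=[-2.0811]
Step 7: x=[6.8087] v=[-2.3493]
Step 8: x=[6.5504] v=[-2.5833]
Step 9: x=[6.2724] v=[-2.7797]
Step 10: x=[5.9788] v=[-2.9357]
Step 11: x=[5.6739] v=[-3.0490]
Step 12: x=[5.3621] v=[-3.1179]
Step 13: x=[5.0480] v=[-3.1415]
Step 14: x=[4.7361] v=[-3.1194]
Step 15: x=[4.4309] v=[-3.0519]
Step 16: x=[4.1369] v=[-2.9400]
Step 17: x=[3.8584] v=[-2.7854]
Step 18: x=[3.5994] v=[-2.5903]
Step 19: x=[3.3637] v=[-2.3575]
Step 20: x=[3.1547] v=[-2.0904]
Step 21: x=[2.9754] v=[-1.7929]
Step 22: x=[2.8285] v=[-1.4693]
Step 23: x=[2.7161] v=[-1.1244]
Step 24: x=[2.6398] v=[-0.7631]
Step 25: x=[2.6007] v=[-0.3907]
Step 26: x=[2.5994] v=[-0.0126]
Step 27: x=[2.6360] v=[0.3657]
First v>=0 after going negative at step 27, time=2.7000

Answer: 2.7000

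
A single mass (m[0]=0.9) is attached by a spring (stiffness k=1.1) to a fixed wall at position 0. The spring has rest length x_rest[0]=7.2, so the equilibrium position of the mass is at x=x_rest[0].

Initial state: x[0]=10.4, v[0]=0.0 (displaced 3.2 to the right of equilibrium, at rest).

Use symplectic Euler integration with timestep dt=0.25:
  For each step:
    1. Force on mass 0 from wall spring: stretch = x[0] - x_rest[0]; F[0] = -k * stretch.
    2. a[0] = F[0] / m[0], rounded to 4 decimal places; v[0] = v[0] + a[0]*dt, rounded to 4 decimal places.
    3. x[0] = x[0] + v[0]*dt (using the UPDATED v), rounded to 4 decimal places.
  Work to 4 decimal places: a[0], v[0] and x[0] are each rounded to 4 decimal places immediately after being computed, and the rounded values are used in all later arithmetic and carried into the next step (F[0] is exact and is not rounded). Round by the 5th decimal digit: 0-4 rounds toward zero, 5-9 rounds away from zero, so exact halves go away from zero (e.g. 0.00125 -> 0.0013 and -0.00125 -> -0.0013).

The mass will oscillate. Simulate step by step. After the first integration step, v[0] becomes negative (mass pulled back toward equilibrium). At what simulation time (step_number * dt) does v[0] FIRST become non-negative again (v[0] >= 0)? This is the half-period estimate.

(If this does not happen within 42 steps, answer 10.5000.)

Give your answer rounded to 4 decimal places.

Step 0: x=[10.4000] v=[0.0000]
Step 1: x=[10.1556] v=[-0.9778]
Step 2: x=[9.6854] v=[-1.8809]
Step 3: x=[9.0253] v=[-2.6403]
Step 4: x=[8.2258] v=[-3.1980]
Step 5: x=[7.3479] v=[-3.5115]
Step 6: x=[6.4587] v=[-3.5567]
Step 7: x=[5.6262] v=[-3.3302]
Step 8: x=[4.9139] v=[-2.8493]
Step 9: x=[4.3762] v=[-2.1508]
Step 10: x=[4.0542] v=[-1.2880]
Step 11: x=[3.9725] v=[-0.3268]
Step 12: x=[4.1374] v=[0.6594]
First v>=0 after going negative at step 12, time=3.0000

Answer: 3.0000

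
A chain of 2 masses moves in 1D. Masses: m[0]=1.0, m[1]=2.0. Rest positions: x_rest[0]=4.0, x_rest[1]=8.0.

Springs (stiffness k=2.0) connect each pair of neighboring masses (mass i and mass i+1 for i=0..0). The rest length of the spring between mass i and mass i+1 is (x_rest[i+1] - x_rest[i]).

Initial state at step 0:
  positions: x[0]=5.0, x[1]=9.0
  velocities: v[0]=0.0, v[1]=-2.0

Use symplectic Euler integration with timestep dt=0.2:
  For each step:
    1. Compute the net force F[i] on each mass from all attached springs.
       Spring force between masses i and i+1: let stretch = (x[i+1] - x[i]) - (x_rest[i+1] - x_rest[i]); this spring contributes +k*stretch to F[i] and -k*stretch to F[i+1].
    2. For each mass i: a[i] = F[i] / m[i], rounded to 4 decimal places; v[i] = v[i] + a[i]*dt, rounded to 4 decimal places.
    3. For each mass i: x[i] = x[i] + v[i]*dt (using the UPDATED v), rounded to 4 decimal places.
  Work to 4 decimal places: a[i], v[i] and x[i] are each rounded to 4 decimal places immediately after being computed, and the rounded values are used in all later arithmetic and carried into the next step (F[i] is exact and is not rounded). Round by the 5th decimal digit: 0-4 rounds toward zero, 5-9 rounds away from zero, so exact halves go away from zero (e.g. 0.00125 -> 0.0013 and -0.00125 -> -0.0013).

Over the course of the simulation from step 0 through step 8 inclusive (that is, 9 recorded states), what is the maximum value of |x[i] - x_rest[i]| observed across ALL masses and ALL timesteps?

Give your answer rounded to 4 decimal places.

Answer: 1.2697

Derivation:
Step 0: x=[5.0000 9.0000] v=[0.0000 -2.0000]
Step 1: x=[5.0000 8.6000] v=[0.0000 -2.0000]
Step 2: x=[4.9680 8.2160] v=[-0.1600 -1.9200]
Step 3: x=[4.8758 7.8621] v=[-0.4608 -1.7696]
Step 4: x=[4.7025 7.5487] v=[-0.8663 -1.5669]
Step 5: x=[4.4369 7.2815] v=[-1.3278 -1.3361]
Step 6: x=[4.0789 7.0605] v=[-1.7900 -1.1050]
Step 7: x=[3.6394 6.8802] v=[-2.1974 -0.9013]
Step 8: x=[3.1392 6.7303] v=[-2.5011 -0.7495]
Max displacement = 1.2697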